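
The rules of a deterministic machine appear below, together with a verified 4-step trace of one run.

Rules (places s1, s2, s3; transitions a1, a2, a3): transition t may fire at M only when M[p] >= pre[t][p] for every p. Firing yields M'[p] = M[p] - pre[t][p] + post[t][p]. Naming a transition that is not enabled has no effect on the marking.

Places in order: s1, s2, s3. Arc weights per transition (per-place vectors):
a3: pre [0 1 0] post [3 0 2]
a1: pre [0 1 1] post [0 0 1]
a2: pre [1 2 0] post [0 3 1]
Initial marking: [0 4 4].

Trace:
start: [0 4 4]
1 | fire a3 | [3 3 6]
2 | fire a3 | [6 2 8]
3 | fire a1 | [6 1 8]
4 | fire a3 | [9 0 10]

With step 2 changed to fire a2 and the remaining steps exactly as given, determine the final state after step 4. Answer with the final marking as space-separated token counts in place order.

5 2 9

(re-executing from step 2 with the substitution; state before step 2: [3 3 6])
2 | fire a2 | [2 4 7]
3 | fire a1 | [2 3 7]
4 | fire a3 | [5 2 9]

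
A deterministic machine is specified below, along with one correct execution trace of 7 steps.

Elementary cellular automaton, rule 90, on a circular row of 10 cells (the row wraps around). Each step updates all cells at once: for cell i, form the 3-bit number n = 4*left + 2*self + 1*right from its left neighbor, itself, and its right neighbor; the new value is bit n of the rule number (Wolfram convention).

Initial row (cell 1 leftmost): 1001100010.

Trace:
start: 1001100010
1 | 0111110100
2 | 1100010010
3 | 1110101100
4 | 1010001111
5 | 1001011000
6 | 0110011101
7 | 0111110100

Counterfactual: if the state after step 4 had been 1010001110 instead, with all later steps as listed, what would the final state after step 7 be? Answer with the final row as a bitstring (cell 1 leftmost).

state after step 4 := 1010001110
5 | 0001011010
6 | 0010011001
7 | 1101111110

1101111110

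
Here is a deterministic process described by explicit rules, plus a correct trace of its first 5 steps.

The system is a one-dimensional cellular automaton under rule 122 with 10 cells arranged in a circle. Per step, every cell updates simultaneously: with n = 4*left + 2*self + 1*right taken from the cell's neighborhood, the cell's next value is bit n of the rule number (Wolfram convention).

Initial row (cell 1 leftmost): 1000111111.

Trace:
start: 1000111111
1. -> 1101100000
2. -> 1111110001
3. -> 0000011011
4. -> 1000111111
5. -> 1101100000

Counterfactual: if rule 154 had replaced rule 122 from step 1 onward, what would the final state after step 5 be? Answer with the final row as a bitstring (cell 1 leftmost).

1111110101

(re-executing steps 1..5 under rule 154; state before step 1: 1000111111)
1. -> 0101111111
2. -> 0001111110
3. -> 0011111101
4. -> 1111111000
5. -> 1111110101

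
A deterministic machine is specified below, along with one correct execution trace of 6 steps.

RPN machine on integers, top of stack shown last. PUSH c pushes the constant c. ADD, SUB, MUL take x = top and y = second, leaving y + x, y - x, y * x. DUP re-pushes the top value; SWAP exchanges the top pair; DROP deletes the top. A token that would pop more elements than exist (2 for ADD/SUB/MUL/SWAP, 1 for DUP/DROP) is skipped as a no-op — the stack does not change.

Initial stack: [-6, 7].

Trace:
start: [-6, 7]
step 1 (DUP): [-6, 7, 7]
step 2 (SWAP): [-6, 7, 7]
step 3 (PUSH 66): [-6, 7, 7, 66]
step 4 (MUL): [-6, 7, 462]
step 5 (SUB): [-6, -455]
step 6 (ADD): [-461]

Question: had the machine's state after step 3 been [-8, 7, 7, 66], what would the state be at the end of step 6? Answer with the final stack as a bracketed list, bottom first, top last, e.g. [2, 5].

[-463]

state after step 3 := [-8, 7, 7, 66]
step 4 (MUL): [-8, 7, 462]
step 5 (SUB): [-8, -455]
step 6 (ADD): [-463]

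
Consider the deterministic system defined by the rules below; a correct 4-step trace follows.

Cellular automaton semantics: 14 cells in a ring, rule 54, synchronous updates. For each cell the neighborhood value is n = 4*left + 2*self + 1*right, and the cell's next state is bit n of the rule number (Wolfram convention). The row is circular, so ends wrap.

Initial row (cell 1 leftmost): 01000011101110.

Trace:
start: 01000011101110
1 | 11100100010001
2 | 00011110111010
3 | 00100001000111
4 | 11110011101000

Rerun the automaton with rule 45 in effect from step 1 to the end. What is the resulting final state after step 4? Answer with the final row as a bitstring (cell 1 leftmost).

10001001010011

(re-executing steps 1..4 under rule 45; state before step 1: 01000011101110)
1 | 01011010011000
2 | 01110110010011
3 | 11001100010010
4 | 10001001010011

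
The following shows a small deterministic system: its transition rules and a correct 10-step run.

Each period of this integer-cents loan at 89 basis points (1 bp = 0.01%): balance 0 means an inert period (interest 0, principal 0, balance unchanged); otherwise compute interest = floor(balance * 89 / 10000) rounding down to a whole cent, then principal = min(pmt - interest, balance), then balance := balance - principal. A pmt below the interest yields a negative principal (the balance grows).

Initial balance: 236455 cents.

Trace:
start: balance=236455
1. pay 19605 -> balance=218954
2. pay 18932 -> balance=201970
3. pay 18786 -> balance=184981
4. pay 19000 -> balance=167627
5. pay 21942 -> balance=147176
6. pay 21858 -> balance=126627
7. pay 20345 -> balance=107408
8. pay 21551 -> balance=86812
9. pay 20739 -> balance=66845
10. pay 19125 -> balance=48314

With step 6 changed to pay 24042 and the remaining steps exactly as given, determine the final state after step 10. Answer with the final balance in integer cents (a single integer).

46052

(re-executing from step 6 with the substitution; state before step 6: balance=147176)
6. pay 24042 -> balance=124443
7. pay 20345 -> balance=105205
8. pay 21551 -> balance=84590
9. pay 20739 -> balance=64603
10. pay 19125 -> balance=46052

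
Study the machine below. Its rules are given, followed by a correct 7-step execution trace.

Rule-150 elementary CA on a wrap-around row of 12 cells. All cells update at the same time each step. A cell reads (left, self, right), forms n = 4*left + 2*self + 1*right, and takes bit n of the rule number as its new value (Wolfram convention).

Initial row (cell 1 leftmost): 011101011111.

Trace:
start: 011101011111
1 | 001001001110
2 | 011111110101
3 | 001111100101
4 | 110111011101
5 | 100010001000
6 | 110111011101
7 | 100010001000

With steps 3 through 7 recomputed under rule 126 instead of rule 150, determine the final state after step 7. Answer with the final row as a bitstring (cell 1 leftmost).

(re-executing steps 3..7 under rule 126; state before step 3: 011111110101)
3 | 110000011111
4 | 011000110000
5 | 111101111000
6 | 100111001101
7 | 111101111111

111101111111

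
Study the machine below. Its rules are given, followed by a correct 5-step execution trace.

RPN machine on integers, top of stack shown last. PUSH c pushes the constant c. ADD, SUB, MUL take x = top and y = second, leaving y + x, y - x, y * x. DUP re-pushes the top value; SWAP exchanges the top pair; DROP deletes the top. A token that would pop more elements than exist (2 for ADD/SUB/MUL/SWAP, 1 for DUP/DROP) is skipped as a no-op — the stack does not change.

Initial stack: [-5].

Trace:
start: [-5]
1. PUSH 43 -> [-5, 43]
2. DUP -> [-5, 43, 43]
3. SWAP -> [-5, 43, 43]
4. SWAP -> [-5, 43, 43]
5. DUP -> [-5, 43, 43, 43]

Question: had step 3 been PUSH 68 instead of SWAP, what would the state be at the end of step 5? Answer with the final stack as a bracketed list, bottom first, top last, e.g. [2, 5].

[-5, 43, 68, 43, 43]

(re-executing from step 3 with the substitution; state before step 3: [-5, 43, 43])
3. PUSH 68 -> [-5, 43, 43, 68]
4. SWAP -> [-5, 43, 68, 43]
5. DUP -> [-5, 43, 68, 43, 43]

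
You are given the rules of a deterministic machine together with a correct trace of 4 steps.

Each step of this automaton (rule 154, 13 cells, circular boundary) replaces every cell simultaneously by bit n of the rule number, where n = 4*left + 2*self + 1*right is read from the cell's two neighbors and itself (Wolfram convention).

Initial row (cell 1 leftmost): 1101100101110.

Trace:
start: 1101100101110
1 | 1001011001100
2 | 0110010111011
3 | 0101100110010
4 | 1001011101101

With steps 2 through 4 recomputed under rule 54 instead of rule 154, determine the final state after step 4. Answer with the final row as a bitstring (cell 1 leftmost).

0000100110010

(re-executing steps 2..4 under rule 54; state before step 2: 1001011001100)
2 | 1111100110011
3 | 0000011001100
4 | 0000100110010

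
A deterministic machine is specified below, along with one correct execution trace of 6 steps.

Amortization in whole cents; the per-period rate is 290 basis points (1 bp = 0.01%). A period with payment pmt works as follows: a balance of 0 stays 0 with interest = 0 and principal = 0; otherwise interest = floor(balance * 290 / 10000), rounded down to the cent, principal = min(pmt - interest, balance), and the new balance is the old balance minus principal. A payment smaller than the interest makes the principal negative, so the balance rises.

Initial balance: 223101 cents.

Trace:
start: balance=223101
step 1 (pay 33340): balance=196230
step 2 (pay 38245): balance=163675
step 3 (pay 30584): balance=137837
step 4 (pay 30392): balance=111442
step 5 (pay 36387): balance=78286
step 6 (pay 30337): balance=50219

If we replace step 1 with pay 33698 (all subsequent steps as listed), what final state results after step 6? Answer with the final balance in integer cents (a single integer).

(re-executing from step 1 with the substitution; state before step 1: balance=223101)
step 1 (pay 33698): balance=195872
step 2 (pay 38245): balance=163307
step 3 (pay 30584): balance=137458
step 4 (pay 30392): balance=111052
step 5 (pay 36387): balance=77885
step 6 (pay 30337): balance=49806

49806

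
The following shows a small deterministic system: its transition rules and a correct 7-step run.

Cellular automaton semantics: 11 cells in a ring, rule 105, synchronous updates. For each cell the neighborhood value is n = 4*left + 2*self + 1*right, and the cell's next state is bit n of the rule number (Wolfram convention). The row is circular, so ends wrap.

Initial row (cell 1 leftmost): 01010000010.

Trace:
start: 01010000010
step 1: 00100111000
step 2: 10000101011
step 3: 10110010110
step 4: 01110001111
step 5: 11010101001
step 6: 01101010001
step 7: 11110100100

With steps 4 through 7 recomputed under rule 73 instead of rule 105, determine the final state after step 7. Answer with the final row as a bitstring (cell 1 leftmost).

10110110110

(re-executing steps 4..7 under rule 73; state before step 4: 10110010110)
step 4: 00110000110
step 5: 10110110110
step 6: 00110110110
step 7: 10110110110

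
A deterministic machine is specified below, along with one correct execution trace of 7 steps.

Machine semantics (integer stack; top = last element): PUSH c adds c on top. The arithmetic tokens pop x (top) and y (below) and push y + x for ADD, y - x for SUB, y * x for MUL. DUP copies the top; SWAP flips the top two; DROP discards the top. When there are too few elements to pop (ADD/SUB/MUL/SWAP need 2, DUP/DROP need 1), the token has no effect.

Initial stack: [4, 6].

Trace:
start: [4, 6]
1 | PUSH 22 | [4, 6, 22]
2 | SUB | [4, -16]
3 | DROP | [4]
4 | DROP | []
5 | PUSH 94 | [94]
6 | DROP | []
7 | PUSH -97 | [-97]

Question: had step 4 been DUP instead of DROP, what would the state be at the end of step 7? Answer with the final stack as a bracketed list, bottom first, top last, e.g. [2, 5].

(re-executing from step 4 with the substitution; state before step 4: [4])
4 | DUP | [4, 4]
5 | PUSH 94 | [4, 4, 94]
6 | DROP | [4, 4]
7 | PUSH -97 | [4, 4, -97]

[4, 4, -97]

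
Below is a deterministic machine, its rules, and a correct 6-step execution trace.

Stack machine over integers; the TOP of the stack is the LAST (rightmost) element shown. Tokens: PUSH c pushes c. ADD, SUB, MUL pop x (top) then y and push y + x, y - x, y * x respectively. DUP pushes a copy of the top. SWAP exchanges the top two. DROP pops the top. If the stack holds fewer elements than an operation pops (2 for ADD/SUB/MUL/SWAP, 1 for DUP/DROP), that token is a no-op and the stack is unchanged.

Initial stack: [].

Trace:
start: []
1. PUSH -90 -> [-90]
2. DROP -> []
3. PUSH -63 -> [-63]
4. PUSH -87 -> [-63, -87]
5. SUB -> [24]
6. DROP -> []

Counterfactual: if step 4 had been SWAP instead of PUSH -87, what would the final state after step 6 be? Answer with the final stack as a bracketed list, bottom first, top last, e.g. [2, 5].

[]

(re-executing from step 4 with the substitution; state before step 4: [-63])
4. SWAP -> [-63]
5. SUB -> [-63]
6. DROP -> []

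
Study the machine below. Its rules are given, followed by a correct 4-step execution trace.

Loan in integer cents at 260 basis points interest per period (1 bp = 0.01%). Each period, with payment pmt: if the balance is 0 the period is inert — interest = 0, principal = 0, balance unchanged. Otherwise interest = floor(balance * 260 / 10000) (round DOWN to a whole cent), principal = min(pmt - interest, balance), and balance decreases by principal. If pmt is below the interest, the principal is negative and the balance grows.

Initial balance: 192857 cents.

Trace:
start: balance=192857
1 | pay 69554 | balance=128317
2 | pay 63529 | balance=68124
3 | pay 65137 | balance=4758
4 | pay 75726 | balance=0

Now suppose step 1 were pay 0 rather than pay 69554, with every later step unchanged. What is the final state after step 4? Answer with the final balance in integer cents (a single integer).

(re-executing from step 1 with the substitution; state before step 1: balance=192857)
1 | pay 0 | balance=197871
2 | pay 63529 | balance=139486
3 | pay 65137 | balance=77975
4 | pay 75726 | balance=4276

4276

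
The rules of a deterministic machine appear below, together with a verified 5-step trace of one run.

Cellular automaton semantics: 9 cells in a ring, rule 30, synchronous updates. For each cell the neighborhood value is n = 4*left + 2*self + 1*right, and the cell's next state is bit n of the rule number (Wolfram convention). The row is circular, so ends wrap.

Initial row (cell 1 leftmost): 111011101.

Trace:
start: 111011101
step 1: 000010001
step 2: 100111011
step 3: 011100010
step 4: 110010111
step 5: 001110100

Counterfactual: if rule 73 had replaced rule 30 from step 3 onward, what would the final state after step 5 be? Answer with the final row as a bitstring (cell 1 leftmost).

(re-executing steps 3..5 under rule 73; state before step 3: 100111011)
step 3: 100101010
step 4: 000000000
step 5: 111111111

111111111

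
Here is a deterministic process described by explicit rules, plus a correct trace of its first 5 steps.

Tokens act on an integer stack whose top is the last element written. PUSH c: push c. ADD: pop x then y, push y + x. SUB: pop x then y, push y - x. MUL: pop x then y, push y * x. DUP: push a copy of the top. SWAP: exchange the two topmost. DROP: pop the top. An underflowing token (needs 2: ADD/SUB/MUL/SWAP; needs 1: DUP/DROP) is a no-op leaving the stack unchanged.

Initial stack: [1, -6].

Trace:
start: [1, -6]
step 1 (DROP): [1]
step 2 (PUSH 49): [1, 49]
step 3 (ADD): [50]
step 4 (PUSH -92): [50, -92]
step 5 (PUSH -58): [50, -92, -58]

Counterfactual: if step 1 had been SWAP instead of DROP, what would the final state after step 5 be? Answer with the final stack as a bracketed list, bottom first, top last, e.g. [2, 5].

(re-executing from step 1 with the substitution; state before step 1: [1, -6])
step 1 (SWAP): [-6, 1]
step 2 (PUSH 49): [-6, 1, 49]
step 3 (ADD): [-6, 50]
step 4 (PUSH -92): [-6, 50, -92]
step 5 (PUSH -58): [-6, 50, -92, -58]

[-6, 50, -92, -58]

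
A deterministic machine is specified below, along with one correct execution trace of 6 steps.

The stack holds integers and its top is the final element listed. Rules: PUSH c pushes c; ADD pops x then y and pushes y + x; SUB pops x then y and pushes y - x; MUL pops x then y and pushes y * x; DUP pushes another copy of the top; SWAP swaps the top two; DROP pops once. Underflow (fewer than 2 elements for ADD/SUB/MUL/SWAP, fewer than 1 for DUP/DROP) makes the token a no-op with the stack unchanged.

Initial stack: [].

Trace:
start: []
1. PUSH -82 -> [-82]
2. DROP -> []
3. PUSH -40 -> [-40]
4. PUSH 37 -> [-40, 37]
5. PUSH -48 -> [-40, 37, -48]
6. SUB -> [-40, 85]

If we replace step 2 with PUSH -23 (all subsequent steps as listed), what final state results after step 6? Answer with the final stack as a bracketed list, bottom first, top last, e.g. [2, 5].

(re-executing from step 2 with the substitution; state before step 2: [-82])
2. PUSH -23 -> [-82, -23]
3. PUSH -40 -> [-82, -23, -40]
4. PUSH 37 -> [-82, -23, -40, 37]
5. PUSH -48 -> [-82, -23, -40, 37, -48]
6. SUB -> [-82, -23, -40, 85]

[-82, -23, -40, 85]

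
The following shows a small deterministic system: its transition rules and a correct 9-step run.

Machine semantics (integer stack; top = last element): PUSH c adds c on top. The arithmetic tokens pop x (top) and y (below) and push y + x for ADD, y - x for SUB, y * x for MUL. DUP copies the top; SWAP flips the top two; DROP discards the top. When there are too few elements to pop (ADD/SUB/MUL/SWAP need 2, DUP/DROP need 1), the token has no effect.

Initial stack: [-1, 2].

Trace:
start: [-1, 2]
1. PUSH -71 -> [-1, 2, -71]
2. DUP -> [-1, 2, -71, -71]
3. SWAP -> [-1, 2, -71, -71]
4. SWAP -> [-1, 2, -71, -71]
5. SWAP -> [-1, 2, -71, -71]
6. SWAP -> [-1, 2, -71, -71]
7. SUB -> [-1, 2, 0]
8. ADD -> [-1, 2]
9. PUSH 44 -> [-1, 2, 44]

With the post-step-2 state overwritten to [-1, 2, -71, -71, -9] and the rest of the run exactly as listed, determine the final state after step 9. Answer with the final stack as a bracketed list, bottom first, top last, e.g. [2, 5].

[-1, 2, -133, 44]

state after step 2 := [-1, 2, -71, -71, -9]
3. SWAP -> [-1, 2, -71, -9, -71]
4. SWAP -> [-1, 2, -71, -71, -9]
5. SWAP -> [-1, 2, -71, -9, -71]
6. SWAP -> [-1, 2, -71, -71, -9]
7. SUB -> [-1, 2, -71, -62]
8. ADD -> [-1, 2, -133]
9. PUSH 44 -> [-1, 2, -133, 44]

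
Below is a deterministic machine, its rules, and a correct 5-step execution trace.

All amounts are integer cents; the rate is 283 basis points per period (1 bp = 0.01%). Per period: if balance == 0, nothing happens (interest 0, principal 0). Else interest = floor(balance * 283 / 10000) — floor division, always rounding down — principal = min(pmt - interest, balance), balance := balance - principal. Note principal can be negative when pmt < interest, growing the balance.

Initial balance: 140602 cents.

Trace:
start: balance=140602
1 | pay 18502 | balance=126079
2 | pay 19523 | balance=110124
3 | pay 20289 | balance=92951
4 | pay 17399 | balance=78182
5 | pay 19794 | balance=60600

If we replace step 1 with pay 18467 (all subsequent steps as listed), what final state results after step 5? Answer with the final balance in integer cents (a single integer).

60639

(re-executing from step 1 with the substitution; state before step 1: balance=140602)
1 | pay 18467 | balance=126114
2 | pay 19523 | balance=110160
3 | pay 20289 | balance=92988
4 | pay 17399 | balance=78220
5 | pay 19794 | balance=60639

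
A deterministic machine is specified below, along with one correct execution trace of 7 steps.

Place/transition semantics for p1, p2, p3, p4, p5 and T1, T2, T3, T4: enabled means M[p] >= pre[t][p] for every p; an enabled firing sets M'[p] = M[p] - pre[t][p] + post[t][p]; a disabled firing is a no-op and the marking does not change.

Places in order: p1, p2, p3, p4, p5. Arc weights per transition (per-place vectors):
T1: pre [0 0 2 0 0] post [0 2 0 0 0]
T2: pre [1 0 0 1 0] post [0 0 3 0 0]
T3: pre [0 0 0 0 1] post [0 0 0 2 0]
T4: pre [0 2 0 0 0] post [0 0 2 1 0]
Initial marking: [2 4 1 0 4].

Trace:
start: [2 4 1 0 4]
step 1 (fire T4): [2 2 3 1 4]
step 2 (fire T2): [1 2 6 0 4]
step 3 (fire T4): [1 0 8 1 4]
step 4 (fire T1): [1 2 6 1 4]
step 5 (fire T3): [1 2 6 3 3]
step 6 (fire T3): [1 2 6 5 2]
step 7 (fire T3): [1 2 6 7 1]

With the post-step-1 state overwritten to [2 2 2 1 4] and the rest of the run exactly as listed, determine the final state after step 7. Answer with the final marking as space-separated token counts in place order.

1 2 5 7 1

state after step 1 := [2 2 2 1 4]
step 2 (fire T2): [1 2 5 0 4]
step 3 (fire T4): [1 0 7 1 4]
step 4 (fire T1): [1 2 5 1 4]
step 5 (fire T3): [1 2 5 3 3]
step 6 (fire T3): [1 2 5 5 2]
step 7 (fire T3): [1 2 5 7 1]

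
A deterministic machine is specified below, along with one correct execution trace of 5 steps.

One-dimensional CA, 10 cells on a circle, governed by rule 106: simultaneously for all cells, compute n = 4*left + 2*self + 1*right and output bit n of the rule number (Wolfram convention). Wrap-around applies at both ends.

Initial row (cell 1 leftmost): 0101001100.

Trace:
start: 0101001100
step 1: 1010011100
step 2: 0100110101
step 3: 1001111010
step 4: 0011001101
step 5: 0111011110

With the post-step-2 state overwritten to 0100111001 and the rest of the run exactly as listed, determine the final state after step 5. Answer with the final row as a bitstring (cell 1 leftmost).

state after step 2 := 0100111001
step 3: 1001101010
step 4: 0011110101
step 5: 0110011010

0110011010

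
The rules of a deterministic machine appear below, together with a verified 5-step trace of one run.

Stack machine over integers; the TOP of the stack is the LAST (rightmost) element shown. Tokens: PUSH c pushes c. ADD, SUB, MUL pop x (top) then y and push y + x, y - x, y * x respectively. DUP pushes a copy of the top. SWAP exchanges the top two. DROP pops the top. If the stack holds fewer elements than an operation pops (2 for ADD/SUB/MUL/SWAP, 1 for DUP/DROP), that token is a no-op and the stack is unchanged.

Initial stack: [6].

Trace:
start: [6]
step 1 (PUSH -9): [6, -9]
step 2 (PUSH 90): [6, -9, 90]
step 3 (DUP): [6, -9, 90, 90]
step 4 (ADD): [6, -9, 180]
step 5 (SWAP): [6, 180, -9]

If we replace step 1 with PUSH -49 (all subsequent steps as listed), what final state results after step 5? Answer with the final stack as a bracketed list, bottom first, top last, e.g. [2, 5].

(re-executing from step 1 with the substitution; state before step 1: [6])
step 1 (PUSH -49): [6, -49]
step 2 (PUSH 90): [6, -49, 90]
step 3 (DUP): [6, -49, 90, 90]
step 4 (ADD): [6, -49, 180]
step 5 (SWAP): [6, 180, -49]

[6, 180, -49]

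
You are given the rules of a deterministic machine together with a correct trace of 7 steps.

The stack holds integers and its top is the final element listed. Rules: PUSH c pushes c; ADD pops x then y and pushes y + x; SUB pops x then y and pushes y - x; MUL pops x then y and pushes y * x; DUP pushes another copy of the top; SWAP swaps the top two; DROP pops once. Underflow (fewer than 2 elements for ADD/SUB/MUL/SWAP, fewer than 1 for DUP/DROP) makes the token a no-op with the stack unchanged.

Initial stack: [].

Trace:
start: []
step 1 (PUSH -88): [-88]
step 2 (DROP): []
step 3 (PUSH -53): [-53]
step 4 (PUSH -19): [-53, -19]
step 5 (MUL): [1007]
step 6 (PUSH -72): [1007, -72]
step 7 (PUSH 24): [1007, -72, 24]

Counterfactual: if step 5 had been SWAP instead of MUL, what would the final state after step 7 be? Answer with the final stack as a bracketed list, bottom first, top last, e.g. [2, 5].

[-19, -53, -72, 24]

(re-executing from step 5 with the substitution; state before step 5: [-53, -19])
step 5 (SWAP): [-19, -53]
step 6 (PUSH -72): [-19, -53, -72]
step 7 (PUSH 24): [-19, -53, -72, 24]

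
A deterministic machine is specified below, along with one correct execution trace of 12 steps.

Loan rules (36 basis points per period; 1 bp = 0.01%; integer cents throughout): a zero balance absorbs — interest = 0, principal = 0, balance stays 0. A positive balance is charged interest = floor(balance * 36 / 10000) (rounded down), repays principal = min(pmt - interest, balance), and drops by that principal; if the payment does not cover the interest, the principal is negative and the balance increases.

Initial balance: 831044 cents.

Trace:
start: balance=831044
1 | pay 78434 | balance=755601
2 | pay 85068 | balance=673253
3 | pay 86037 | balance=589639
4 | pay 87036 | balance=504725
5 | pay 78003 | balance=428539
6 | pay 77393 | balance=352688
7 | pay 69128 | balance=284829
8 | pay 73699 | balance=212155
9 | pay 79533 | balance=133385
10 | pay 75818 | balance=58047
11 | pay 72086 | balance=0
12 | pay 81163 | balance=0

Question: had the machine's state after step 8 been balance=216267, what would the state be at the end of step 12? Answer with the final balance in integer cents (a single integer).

state after step 8 := balance=216267
9 | pay 79533 | balance=137512
10 | pay 75818 | balance=62189
11 | pay 72086 | balance=0
12 | pay 81163 | balance=0

0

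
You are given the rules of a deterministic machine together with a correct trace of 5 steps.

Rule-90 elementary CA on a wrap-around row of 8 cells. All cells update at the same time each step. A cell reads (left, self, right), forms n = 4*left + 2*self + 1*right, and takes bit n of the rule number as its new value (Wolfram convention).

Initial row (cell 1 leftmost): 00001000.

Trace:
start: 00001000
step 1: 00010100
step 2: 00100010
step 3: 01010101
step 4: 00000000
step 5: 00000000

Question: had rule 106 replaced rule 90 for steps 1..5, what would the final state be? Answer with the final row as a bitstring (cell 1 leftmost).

(re-executing steps 1..5 under rule 106; state before step 1: 00001000)
step 1: 00010000
step 2: 00100000
step 3: 01000000
step 4: 10000000
step 5: 00000001

00000001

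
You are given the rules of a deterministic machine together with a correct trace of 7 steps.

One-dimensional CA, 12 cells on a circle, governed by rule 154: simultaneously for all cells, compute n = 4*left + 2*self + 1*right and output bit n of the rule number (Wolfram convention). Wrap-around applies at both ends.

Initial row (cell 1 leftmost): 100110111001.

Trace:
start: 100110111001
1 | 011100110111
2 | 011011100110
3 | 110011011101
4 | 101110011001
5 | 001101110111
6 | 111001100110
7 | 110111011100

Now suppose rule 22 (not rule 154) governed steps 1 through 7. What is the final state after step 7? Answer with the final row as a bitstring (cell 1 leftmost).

000000000000

(re-executing steps 1..7 under rule 22; state before step 1: 100110111001)
1 | 011000000110
2 | 100100001001
3 | 011110011110
4 | 100001100001
5 | 010010010010
6 | 111111111111
7 | 000000000000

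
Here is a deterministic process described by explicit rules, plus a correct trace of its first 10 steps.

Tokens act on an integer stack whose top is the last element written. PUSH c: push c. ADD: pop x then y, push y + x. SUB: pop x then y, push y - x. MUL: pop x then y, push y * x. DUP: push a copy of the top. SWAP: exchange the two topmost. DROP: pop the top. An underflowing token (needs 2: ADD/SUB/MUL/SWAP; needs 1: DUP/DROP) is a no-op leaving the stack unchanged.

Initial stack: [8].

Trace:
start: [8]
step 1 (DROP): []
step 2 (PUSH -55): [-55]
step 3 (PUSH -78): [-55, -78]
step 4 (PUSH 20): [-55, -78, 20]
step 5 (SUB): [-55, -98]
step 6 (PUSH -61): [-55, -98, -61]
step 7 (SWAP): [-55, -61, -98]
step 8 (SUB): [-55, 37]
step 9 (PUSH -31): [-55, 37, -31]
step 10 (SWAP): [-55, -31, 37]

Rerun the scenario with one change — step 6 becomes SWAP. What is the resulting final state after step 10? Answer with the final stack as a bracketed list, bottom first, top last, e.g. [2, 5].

[-31, 43]

(re-executing from step 6 with the substitution; state before step 6: [-55, -98])
step 6 (SWAP): [-98, -55]
step 7 (SWAP): [-55, -98]
step 8 (SUB): [43]
step 9 (PUSH -31): [43, -31]
step 10 (SWAP): [-31, 43]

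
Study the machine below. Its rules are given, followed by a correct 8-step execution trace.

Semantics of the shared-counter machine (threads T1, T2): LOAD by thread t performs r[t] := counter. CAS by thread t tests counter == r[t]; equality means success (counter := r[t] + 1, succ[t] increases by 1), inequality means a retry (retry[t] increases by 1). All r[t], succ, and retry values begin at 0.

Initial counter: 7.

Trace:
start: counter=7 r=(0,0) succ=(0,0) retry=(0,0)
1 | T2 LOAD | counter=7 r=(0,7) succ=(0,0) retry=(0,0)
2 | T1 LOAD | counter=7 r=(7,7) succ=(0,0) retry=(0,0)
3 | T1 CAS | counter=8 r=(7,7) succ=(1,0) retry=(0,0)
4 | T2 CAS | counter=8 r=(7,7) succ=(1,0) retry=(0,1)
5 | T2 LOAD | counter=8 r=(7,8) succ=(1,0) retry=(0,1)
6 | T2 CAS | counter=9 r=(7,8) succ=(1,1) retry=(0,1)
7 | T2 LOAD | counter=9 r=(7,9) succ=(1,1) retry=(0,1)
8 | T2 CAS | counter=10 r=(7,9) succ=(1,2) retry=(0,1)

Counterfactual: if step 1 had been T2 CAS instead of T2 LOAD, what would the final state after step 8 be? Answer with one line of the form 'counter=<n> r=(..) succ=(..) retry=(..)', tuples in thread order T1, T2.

counter=10 r=(7,9) succ=(1,2) retry=(0,2)

(re-executing from step 1 with the substitution; state before step 1: counter=7 r=(0,0) succ=(0,0) retry=(0,0))
1 | T2 CAS | counter=7 r=(0,0) succ=(0,0) retry=(0,1)
2 | T1 LOAD | counter=7 r=(7,0) succ=(0,0) retry=(0,1)
3 | T1 CAS | counter=8 r=(7,0) succ=(1,0) retry=(0,1)
4 | T2 CAS | counter=8 r=(7,0) succ=(1,0) retry=(0,2)
5 | T2 LOAD | counter=8 r=(7,8) succ=(1,0) retry=(0,2)
6 | T2 CAS | counter=9 r=(7,8) succ=(1,1) retry=(0,2)
7 | T2 LOAD | counter=9 r=(7,9) succ=(1,1) retry=(0,2)
8 | T2 CAS | counter=10 r=(7,9) succ=(1,2) retry=(0,2)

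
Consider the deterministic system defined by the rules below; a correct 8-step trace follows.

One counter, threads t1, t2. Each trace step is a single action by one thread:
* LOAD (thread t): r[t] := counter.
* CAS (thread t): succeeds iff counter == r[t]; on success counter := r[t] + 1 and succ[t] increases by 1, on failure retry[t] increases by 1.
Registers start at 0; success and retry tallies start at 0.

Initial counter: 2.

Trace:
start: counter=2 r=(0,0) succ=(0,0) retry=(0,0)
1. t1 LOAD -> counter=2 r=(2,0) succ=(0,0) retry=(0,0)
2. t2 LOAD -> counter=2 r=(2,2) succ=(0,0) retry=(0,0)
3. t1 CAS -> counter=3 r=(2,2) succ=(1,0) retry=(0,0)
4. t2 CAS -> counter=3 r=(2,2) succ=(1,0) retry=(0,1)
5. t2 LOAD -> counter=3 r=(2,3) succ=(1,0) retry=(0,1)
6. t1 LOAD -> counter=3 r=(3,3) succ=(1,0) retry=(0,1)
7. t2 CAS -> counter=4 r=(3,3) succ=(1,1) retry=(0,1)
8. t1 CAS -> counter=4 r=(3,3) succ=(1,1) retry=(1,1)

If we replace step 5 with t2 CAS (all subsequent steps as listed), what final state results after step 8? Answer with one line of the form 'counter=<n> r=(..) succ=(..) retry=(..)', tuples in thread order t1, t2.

(re-executing from step 5 with the substitution; state before step 5: counter=3 r=(2,2) succ=(1,0) retry=(0,1))
5. t2 CAS -> counter=3 r=(2,2) succ=(1,0) retry=(0,2)
6. t1 LOAD -> counter=3 r=(3,2) succ=(1,0) retry=(0,2)
7. t2 CAS -> counter=3 r=(3,2) succ=(1,0) retry=(0,3)
8. t1 CAS -> counter=4 r=(3,2) succ=(2,0) retry=(0,3)

counter=4 r=(3,2) succ=(2,0) retry=(0,3)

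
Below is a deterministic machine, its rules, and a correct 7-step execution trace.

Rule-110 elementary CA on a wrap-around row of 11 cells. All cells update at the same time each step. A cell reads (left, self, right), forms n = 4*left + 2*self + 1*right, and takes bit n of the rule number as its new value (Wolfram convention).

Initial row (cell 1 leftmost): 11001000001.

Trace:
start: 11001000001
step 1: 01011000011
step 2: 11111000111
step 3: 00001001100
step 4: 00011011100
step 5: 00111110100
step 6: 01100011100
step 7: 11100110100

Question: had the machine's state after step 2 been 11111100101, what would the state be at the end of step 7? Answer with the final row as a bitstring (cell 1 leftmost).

01101110001

state after step 2 := 11111100101
step 3: 00000101111
step 4: 00001111001
step 5: 00011001011
step 6: 00111011111
step 7: 01101110001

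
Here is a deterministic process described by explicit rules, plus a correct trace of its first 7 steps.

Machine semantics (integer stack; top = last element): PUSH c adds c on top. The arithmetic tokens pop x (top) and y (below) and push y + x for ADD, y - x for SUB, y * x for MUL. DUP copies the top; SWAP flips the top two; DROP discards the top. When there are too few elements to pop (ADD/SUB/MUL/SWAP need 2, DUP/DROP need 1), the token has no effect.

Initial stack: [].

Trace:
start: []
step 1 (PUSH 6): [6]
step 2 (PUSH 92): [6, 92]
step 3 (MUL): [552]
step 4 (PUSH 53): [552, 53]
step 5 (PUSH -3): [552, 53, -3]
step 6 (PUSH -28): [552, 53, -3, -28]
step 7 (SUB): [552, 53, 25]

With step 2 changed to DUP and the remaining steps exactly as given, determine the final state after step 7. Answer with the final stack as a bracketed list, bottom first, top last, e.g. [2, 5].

[36, 53, 25]

(re-executing from step 2 with the substitution; state before step 2: [6])
step 2 (DUP): [6, 6]
step 3 (MUL): [36]
step 4 (PUSH 53): [36, 53]
step 5 (PUSH -3): [36, 53, -3]
step 6 (PUSH -28): [36, 53, -3, -28]
step 7 (SUB): [36, 53, 25]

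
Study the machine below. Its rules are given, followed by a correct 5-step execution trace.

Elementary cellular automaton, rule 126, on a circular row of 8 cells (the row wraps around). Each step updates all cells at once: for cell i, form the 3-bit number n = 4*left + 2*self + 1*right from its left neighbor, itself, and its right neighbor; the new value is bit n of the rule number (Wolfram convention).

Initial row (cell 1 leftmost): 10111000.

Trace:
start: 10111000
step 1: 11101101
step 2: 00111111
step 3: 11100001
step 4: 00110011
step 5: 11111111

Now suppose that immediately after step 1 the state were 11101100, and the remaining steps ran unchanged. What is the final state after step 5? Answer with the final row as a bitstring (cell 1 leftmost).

11111011

state after step 1 := 11101100
step 2: 10111111
step 3: 11100000
step 4: 10110001
step 5: 11111011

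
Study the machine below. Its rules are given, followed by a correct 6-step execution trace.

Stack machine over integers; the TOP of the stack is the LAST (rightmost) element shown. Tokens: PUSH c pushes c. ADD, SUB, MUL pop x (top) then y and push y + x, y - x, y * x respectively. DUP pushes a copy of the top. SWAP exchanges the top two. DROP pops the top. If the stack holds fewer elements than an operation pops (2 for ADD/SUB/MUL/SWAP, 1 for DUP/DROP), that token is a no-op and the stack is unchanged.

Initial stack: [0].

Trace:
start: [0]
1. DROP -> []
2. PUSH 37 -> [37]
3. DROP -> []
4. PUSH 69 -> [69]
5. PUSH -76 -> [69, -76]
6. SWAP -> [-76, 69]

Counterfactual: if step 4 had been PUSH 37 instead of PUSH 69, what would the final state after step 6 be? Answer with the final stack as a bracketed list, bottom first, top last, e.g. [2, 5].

[-76, 37]

(re-executing from step 4 with the substitution; state before step 4: [])
4. PUSH 37 -> [37]
5. PUSH -76 -> [37, -76]
6. SWAP -> [-76, 37]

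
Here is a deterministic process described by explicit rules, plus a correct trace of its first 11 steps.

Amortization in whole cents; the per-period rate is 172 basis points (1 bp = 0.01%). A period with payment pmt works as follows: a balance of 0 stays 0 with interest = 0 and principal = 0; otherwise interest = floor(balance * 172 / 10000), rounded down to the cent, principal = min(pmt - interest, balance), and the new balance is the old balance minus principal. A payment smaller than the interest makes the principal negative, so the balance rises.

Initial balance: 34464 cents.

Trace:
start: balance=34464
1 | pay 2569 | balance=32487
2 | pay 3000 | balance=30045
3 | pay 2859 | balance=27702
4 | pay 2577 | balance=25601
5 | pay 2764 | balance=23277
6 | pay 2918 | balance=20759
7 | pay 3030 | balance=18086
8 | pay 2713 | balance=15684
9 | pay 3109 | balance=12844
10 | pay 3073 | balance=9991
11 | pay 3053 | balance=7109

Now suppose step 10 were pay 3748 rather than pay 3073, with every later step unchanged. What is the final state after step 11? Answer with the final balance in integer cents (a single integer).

(re-executing from step 10 with the substitution; state before step 10: balance=12844)
10 | pay 3748 | balance=9316
11 | pay 3053 | balance=6423

6423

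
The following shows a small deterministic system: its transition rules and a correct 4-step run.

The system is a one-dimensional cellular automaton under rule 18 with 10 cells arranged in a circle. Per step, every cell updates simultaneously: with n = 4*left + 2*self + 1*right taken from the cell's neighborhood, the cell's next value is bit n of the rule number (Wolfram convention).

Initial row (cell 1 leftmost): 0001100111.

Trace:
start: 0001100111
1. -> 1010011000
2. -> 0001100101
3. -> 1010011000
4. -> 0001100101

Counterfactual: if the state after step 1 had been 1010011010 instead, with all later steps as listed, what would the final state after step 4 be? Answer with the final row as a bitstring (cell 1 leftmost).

0101101000

state after step 1 := 1010011010
2. -> 0001100000
3. -> 0010010000
4. -> 0101101000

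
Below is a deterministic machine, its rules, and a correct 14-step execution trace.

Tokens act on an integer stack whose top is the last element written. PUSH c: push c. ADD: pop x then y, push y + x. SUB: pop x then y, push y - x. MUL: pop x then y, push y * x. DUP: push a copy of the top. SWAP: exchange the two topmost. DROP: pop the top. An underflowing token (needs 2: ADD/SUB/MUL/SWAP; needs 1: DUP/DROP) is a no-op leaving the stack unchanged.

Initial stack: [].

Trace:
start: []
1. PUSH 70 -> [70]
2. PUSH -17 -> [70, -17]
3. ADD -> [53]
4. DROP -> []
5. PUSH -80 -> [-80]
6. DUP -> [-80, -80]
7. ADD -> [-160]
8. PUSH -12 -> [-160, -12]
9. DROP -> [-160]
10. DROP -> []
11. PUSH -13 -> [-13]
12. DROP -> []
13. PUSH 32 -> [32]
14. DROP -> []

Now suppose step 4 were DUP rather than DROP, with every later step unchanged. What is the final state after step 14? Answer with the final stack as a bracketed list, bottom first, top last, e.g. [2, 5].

[53, 53]

(re-executing from step 4 with the substitution; state before step 4: [53])
4. DUP -> [53, 53]
5. PUSH -80 -> [53, 53, -80]
6. DUP -> [53, 53, -80, -80]
7. ADD -> [53, 53, -160]
8. PUSH -12 -> [53, 53, -160, -12]
9. DROP -> [53, 53, -160]
10. DROP -> [53, 53]
11. PUSH -13 -> [53, 53, -13]
12. DROP -> [53, 53]
13. PUSH 32 -> [53, 53, 32]
14. DROP -> [53, 53]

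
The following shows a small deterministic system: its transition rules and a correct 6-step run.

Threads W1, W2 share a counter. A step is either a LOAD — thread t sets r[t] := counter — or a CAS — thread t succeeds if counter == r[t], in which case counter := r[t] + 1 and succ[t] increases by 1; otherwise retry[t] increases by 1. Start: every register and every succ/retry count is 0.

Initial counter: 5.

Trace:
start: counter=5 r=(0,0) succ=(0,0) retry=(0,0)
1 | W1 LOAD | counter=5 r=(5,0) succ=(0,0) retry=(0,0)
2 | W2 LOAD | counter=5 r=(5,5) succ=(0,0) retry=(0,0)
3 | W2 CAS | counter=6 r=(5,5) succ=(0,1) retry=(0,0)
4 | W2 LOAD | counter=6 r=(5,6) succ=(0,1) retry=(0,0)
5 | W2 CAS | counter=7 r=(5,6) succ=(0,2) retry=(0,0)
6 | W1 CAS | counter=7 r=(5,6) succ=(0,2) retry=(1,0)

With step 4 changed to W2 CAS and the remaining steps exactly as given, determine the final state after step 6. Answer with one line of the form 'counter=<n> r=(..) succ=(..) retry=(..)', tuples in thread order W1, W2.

counter=6 r=(5,5) succ=(0,1) retry=(1,2)

(re-executing from step 4 with the substitution; state before step 4: counter=6 r=(5,5) succ=(0,1) retry=(0,0))
4 | W2 CAS | counter=6 r=(5,5) succ=(0,1) retry=(0,1)
5 | W2 CAS | counter=6 r=(5,5) succ=(0,1) retry=(0,2)
6 | W1 CAS | counter=6 r=(5,5) succ=(0,1) retry=(1,2)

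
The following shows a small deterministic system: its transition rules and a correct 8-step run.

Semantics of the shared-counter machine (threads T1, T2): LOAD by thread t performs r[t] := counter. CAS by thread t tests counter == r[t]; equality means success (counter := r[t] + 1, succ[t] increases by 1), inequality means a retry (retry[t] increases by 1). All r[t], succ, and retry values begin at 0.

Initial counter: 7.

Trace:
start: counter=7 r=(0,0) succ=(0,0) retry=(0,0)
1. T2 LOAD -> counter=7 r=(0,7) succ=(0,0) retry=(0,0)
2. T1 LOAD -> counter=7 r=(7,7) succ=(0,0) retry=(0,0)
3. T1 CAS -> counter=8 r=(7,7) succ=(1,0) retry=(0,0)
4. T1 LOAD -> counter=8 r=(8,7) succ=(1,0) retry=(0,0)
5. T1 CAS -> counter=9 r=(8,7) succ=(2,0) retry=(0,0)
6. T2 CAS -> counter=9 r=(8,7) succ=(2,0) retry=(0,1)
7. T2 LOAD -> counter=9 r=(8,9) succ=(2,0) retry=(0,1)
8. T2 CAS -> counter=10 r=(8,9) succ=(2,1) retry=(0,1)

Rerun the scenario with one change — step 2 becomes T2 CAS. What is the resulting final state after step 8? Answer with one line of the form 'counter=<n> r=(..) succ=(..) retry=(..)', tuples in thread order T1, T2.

(re-executing from step 2 with the substitution; state before step 2: counter=7 r=(0,7) succ=(0,0) retry=(0,0))
2. T2 CAS -> counter=8 r=(0,7) succ=(0,1) retry=(0,0)
3. T1 CAS -> counter=8 r=(0,7) succ=(0,1) retry=(1,0)
4. T1 LOAD -> counter=8 r=(8,7) succ=(0,1) retry=(1,0)
5. T1 CAS -> counter=9 r=(8,7) succ=(1,1) retry=(1,0)
6. T2 CAS -> counter=9 r=(8,7) succ=(1,1) retry=(1,1)
7. T2 LOAD -> counter=9 r=(8,9) succ=(1,1) retry=(1,1)
8. T2 CAS -> counter=10 r=(8,9) succ=(1,2) retry=(1,1)

counter=10 r=(8,9) succ=(1,2) retry=(1,1)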